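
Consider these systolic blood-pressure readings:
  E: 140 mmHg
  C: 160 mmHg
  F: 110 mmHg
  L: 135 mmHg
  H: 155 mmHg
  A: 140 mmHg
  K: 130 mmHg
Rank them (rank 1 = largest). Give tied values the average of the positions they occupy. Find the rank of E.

3.5

Sorted (descending): 160, 155, 140, 140, 135, 130, 110
The 2 values of 140 occupy positions 3–4 → average rank (3+4)/2 = 3.5.
E has value 140 mmHg → rank 3.5.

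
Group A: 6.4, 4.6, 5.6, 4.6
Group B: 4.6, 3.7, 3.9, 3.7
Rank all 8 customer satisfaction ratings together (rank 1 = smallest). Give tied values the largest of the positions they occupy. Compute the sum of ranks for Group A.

Sorted (ascending): 3.7, 3.7, 3.9, 4.6, 4.6, 4.6, 5.6, 6.4
The 2 values of 3.7 occupy positions 1–2 → each gets rank 2.
The 3 values of 4.6 occupy positions 4–6 → each gets rank 6.
Group A values → pooled ranks: 6.4→8, 4.6→6, 5.6→7, 4.6→6
Rank sum = 8 + 6 + 7 + 6 = 27

27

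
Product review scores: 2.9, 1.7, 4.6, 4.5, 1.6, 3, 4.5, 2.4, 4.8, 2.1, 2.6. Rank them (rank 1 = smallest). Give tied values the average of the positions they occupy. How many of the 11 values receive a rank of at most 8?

7

Sorted (ascending): 1.6, 1.7, 2.1, 2.4, 2.6, 2.9, 3, 4.5, 4.5, 4.6, 4.8
The 2 values of 4.5 occupy positions 8–9 → average rank (8+9)/2 = 8.5.
Ranks ≤ 8: {1, 2, 3, 4, 5, 6, 7} → 7 values.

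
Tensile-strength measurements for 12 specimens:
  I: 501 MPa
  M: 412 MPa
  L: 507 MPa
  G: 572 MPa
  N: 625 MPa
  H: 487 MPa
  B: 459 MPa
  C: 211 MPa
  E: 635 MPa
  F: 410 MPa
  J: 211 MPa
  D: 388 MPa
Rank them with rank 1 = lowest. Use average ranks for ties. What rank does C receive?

1.5

Sorted (ascending): 211, 211, 388, 410, 412, 459, 487, 501, 507, 572, 625, 635
The 2 values of 211 occupy positions 1–2 → average rank (1+2)/2 = 1.5.
C has value 211 MPa → rank 1.5.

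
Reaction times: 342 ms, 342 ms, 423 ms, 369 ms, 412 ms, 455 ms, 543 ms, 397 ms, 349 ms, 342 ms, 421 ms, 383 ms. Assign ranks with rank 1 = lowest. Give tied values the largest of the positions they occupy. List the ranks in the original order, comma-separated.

Sorted (ascending): 342, 342, 342, 349, 369, 383, 397, 412, 421, 423, 455, 543
The 3 values of 342 occupy positions 1–3 → each gets rank 3.

3, 3, 10, 5, 8, 11, 12, 7, 4, 3, 9, 6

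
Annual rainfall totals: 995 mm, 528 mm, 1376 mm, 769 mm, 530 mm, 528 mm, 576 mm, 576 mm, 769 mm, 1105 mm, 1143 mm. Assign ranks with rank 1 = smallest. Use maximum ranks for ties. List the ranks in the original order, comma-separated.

8, 2, 11, 7, 3, 2, 5, 5, 7, 9, 10

Sorted (ascending): 528, 528, 530, 576, 576, 769, 769, 995, 1105, 1143, 1376
The 2 values of 528 occupy positions 1–2 → each gets rank 2.
The 2 values of 576 occupy positions 4–5 → each gets rank 5.
The 2 values of 769 occupy positions 6–7 → each gets rank 7.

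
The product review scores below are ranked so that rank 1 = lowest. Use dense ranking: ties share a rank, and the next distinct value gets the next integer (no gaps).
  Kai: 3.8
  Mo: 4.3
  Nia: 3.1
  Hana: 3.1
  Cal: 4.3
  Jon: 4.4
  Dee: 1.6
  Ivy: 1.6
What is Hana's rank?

2

Sorted (ascending): 1.6, 1.6, 3.1, 3.1, 3.8, 4.3, 4.3, 4.4
The 2 values of 1.6 share dense rank 1.
The 2 values of 3.1 share dense rank 2.
The 2 values of 4.3 share dense rank 4.
Remaining distinct values take the next consecutive integers.
Hana has value 3.1 → rank 2.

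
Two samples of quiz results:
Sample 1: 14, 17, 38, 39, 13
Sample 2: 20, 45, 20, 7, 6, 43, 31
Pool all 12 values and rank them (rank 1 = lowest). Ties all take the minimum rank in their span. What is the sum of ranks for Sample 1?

31

Sorted (ascending): 6, 7, 13, 14, 17, 20, 20, 31, 38, 39, 43, 45
The 2 values of 20 occupy positions 6–7 → each gets rank 6.
Sample 1 values → pooled ranks: 14→4, 17→5, 38→9, 39→10, 13→3
Rank sum = 4 + 5 + 9 + 10 + 3 = 31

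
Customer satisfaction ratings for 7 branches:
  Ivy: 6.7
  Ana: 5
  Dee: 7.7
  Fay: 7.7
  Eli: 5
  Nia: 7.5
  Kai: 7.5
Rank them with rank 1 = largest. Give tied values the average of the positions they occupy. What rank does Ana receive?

6.5

Sorted (descending): 7.7, 7.7, 7.5, 7.5, 6.7, 5, 5
The 2 values of 7.7 occupy positions 1–2 → average rank (1+2)/2 = 1.5.
The 2 values of 7.5 occupy positions 3–4 → average rank (3+4)/2 = 3.5.
The 2 values of 5 occupy positions 6–7 → average rank (6+7)/2 = 6.5.
Ana has value 5 → rank 6.5.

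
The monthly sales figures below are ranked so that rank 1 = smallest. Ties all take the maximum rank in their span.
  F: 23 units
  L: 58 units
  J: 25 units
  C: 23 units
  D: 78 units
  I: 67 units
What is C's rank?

2

Sorted (ascending): 23, 23, 25, 58, 67, 78
The 2 values of 23 occupy positions 1–2 → each gets rank 2.
C has value 23 units → rank 2.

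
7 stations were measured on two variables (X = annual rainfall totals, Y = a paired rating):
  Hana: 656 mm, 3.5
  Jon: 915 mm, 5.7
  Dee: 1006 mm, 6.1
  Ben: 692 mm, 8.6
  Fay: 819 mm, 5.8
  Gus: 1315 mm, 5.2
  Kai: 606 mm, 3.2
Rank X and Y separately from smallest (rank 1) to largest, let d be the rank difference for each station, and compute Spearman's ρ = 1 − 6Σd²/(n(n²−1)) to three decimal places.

0.393

Ranks of variable 1: 2, 5, 6, 3, 4, 7, 1
Ranks of variable 2: 2, 4, 6, 7, 5, 3, 1
d = r₁ − r₂: 0, 1, 0, -4, -1, 4, 0
d²: 0, 1, 0, 16, 1, 16, 0; Σd² = 34
ρ = 1 − 6·34/(7·48) = 1 − 204/336 = 0.393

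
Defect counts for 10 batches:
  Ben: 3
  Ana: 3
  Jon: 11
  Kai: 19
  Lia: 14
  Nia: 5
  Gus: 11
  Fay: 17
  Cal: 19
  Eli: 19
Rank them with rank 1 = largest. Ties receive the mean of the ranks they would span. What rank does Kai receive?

Sorted (descending): 19, 19, 19, 17, 14, 11, 11, 5, 3, 3
The 3 values of 19 occupy positions 1–3 → average rank 2.
The 2 values of 11 occupy positions 6–7 → average rank (6+7)/2 = 6.5.
The 2 values of 3 occupy positions 9–10 → average rank (9+10)/2 = 9.5.
Kai has value 19 → rank 2.

2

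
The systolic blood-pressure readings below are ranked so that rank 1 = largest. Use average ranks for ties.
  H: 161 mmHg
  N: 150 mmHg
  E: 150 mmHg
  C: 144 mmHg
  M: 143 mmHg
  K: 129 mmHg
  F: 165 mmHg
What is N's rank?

3.5

Sorted (descending): 165, 161, 150, 150, 144, 143, 129
The 2 values of 150 occupy positions 3–4 → average rank (3+4)/2 = 3.5.
N has value 150 mmHg → rank 3.5.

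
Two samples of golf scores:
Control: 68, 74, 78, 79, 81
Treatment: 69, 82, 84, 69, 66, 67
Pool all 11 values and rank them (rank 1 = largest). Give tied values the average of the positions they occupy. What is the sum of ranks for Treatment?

39

Sorted (descending): 84, 82, 81, 79, 78, 74, 69, 69, 68, 67, 66
The 2 values of 69 occupy positions 7–8 → average rank (7+8)/2 = 7.5.
Treatment values → pooled ranks: 69→7.5, 82→2, 84→1, 69→7.5, 66→11, 67→10
Rank sum = 7.5 + 2 + 1 + 7.5 + 11 + 10 = 39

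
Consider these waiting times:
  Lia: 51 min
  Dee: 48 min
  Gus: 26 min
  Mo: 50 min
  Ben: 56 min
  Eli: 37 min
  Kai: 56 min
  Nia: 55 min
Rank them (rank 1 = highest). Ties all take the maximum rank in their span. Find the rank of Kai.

2

Sorted (descending): 56, 56, 55, 51, 50, 48, 37, 26
The 2 values of 56 occupy positions 1–2 → each gets rank 2.
Kai has value 56 min → rank 2.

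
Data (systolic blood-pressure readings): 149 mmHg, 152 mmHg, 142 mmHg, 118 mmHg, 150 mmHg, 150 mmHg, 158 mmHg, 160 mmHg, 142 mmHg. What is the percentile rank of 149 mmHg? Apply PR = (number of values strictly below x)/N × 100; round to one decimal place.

33.3

N = 9.
Strictly below 149: 3. Equal to 149: 1.
PR = 3/9 × 100 = 33.3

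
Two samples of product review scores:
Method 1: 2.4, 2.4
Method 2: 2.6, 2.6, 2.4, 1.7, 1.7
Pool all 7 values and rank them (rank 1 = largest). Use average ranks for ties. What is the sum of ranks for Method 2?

Sorted (descending): 2.6, 2.6, 2.4, 2.4, 2.4, 1.7, 1.7
The 2 values of 2.6 occupy positions 1–2 → average rank (1+2)/2 = 1.5.
The 3 values of 2.4 occupy positions 3–5 → average rank 4.
The 2 values of 1.7 occupy positions 6–7 → average rank (6+7)/2 = 6.5.
Method 2 values → pooled ranks: 2.6→1.5, 2.6→1.5, 2.4→4, 1.7→6.5, 1.7→6.5
Rank sum = 1.5 + 1.5 + 4 + 6.5 + 6.5 = 20

20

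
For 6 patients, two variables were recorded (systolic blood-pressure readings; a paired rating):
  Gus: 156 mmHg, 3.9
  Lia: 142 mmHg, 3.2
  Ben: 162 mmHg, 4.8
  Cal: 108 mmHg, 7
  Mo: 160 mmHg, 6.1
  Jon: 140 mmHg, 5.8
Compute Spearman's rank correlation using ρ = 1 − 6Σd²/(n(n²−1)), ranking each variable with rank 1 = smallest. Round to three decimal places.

Ranks of variable 1: 4, 3, 6, 1, 5, 2
Ranks of variable 2: 2, 1, 3, 6, 5, 4
d = r₁ − r₂: 2, 2, 3, -5, 0, -2
d²: 4, 4, 9, 25, 0, 4; Σd² = 46
ρ = 1 − 6·46/(6·35) = 1 − 276/210 = -0.314

-0.314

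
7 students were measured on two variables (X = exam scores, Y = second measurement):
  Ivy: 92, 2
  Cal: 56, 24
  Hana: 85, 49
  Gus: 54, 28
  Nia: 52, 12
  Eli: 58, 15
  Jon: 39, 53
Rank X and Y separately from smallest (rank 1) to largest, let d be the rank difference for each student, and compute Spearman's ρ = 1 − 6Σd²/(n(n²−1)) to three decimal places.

Ranks of variable 1: 7, 4, 6, 3, 2, 5, 1
Ranks of variable 2: 1, 4, 6, 5, 2, 3, 7
d = r₁ − r₂: 6, 0, 0, -2, 0, 2, -6
d²: 36, 0, 0, 4, 0, 4, 36; Σd² = 80
ρ = 1 − 6·80/(7·48) = 1 − 480/336 = -0.429

-0.429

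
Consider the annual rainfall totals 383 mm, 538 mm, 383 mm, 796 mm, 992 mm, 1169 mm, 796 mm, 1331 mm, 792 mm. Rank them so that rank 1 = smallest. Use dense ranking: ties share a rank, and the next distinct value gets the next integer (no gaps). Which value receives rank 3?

Sorted (ascending): 383, 383, 538, 792, 796, 796, 992, 1169, 1331
The 2 values of 383 share dense rank 1.
The 2 values of 796 share dense rank 4.
Remaining distinct values take the next consecutive integers.
Rank 3 → value 792.

792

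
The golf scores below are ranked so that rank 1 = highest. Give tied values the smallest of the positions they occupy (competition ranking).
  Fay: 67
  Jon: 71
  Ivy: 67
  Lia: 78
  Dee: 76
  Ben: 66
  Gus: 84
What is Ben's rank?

Sorted (descending): 84, 78, 76, 71, 67, 67, 66
The 2 values of 67 occupy positions 5–6 → each gets rank 5.
Ben has value 66 → rank 7.

7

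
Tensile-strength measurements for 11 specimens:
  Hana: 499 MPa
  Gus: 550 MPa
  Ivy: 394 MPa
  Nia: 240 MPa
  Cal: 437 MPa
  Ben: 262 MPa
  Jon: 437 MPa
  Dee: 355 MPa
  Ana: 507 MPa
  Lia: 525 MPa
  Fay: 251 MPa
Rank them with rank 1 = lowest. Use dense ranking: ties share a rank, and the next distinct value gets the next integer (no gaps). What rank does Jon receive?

6

Sorted (ascending): 240, 251, 262, 355, 394, 437, 437, 499, 507, 525, 550
The 2 values of 437 share dense rank 6.
Remaining distinct values take the next consecutive integers.
Jon has value 437 MPa → rank 6.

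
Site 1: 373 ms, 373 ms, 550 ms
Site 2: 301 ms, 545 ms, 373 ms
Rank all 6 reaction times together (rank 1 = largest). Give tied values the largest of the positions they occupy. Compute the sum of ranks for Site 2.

13

Sorted (descending): 550, 545, 373, 373, 373, 301
The 3 values of 373 occupy positions 3–5 → each gets rank 5.
Site 2 values → pooled ranks: 301→6, 545→2, 373→5
Rank sum = 6 + 2 + 5 = 13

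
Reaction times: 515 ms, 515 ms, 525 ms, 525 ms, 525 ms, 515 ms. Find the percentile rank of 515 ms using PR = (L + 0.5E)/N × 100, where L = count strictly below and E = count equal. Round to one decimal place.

25.0

N = 6.
Strictly below 515: 0. Equal to 515: 3.
PR = (0 + 0.5·3)/6 × 100 = 25.0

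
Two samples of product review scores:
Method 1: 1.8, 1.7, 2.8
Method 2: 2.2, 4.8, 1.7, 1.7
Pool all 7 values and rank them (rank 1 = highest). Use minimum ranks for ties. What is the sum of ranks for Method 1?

11

Sorted (descending): 4.8, 2.8, 2.2, 1.8, 1.7, 1.7, 1.7
The 3 values of 1.7 occupy positions 5–7 → each gets rank 5.
Method 1 values → pooled ranks: 1.8→4, 1.7→5, 2.8→2
Rank sum = 4 + 5 + 2 = 11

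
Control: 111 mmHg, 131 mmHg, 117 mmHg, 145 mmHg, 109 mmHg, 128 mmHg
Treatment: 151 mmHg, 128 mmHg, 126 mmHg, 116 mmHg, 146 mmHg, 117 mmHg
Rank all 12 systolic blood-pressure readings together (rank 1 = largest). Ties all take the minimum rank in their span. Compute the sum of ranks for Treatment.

33

Sorted (descending): 151, 146, 145, 131, 128, 128, 126, 117, 117, 116, 111, 109
The 2 values of 128 occupy positions 5–6 → each gets rank 5.
The 2 values of 117 occupy positions 8–9 → each gets rank 8.
Treatment values → pooled ranks: 151→1, 128→5, 126→7, 116→10, 146→2, 117→8
Rank sum = 1 + 5 + 7 + 10 + 2 + 8 = 33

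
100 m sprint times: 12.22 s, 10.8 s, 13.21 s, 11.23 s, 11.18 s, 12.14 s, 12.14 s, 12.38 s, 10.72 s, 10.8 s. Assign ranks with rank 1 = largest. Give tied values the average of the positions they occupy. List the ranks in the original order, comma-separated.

3, 8.5, 1, 6, 7, 4.5, 4.5, 2, 10, 8.5

Sorted (descending): 13.21, 12.38, 12.22, 12.14, 12.14, 11.23, 11.18, 10.8, 10.8, 10.72
The 2 values of 12.14 occupy positions 4–5 → average rank (4+5)/2 = 4.5.
The 2 values of 10.8 occupy positions 8–9 → average rank (8+9)/2 = 8.5.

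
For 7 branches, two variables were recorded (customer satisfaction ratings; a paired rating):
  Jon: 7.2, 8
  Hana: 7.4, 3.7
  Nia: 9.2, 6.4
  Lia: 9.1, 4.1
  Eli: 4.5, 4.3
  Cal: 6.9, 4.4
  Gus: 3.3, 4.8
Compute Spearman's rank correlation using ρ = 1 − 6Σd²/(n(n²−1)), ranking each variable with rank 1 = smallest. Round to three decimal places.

-0.071

Ranks of variable 1: 4, 5, 7, 6, 2, 3, 1
Ranks of variable 2: 7, 1, 6, 2, 3, 4, 5
d = r₁ − r₂: -3, 4, 1, 4, -1, -1, -4
d²: 9, 16, 1, 16, 1, 1, 16; Σd² = 60
ρ = 1 − 6·60/(7·48) = 1 − 360/336 = -0.071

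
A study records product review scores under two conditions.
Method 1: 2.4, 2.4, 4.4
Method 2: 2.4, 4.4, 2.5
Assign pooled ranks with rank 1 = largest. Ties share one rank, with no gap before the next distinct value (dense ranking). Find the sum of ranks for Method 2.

6

Sorted (descending): 4.4, 4.4, 2.5, 2.4, 2.4, 2.4
The 2 values of 4.4 share dense rank 1.
The 3 values of 2.4 share dense rank 3.
Remaining distinct values take the next consecutive integers.
Method 2 values → pooled ranks: 2.4→3, 4.4→1, 2.5→2
Rank sum = 3 + 1 + 2 = 6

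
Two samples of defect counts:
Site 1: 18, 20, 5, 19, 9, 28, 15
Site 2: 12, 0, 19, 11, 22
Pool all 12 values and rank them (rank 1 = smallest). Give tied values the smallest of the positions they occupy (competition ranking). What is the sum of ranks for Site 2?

Sorted (ascending): 0, 5, 9, 11, 12, 15, 18, 19, 19, 20, 22, 28
The 2 values of 19 occupy positions 8–9 → each gets rank 8.
Site 2 values → pooled ranks: 12→5, 0→1, 19→8, 11→4, 22→11
Rank sum = 5 + 1 + 8 + 4 + 11 = 29

29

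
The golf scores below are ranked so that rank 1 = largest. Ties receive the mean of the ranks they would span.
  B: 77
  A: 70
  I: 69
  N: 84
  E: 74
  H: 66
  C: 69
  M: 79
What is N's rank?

Sorted (descending): 84, 79, 77, 74, 70, 69, 69, 66
The 2 values of 69 occupy positions 6–7 → average rank (6+7)/2 = 6.5.
N has value 84 → rank 1.

1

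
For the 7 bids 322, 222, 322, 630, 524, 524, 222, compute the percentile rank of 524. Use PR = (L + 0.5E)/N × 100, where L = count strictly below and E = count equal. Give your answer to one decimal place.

N = 7.
Strictly below 524: 4. Equal to 524: 2.
PR = (4 + 0.5·2)/7 × 100 = 71.4

71.4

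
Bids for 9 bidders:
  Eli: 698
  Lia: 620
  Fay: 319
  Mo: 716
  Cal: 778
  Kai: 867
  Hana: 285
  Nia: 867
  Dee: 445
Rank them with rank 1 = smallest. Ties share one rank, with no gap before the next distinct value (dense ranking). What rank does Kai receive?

Sorted (ascending): 285, 319, 445, 620, 698, 716, 778, 867, 867
The 2 values of 867 share dense rank 8.
Remaining distinct values take the next consecutive integers.
Kai has value 867 → rank 8.

8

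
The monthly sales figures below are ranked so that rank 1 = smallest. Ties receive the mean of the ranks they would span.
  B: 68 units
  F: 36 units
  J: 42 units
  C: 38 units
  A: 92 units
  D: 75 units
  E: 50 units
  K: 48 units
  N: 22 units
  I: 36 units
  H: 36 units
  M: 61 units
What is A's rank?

Sorted (ascending): 22, 36, 36, 36, 38, 42, 48, 50, 61, 68, 75, 92
The 3 values of 36 occupy positions 2–4 → average rank 3.
A has value 92 units → rank 12.

12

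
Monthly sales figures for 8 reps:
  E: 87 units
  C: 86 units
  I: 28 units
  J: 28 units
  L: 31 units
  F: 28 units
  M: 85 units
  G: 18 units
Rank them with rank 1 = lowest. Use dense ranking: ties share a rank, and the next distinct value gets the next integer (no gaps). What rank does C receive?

Sorted (ascending): 18, 28, 28, 28, 31, 85, 86, 87
The 3 values of 28 share dense rank 2.
Remaining distinct values take the next consecutive integers.
C has value 86 units → rank 5.

5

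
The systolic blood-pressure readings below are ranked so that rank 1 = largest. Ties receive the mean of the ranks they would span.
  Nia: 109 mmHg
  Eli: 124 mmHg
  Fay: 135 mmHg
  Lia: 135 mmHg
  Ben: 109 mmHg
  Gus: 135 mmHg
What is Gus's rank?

Sorted (descending): 135, 135, 135, 124, 109, 109
The 3 values of 135 occupy positions 1–3 → average rank 2.
The 2 values of 109 occupy positions 5–6 → average rank (5+6)/2 = 5.5.
Gus has value 135 mmHg → rank 2.

2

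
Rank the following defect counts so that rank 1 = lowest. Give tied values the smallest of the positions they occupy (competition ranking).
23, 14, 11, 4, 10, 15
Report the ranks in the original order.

Sorted (ascending): 4, 10, 11, 14, 15, 23
No ties — each value takes its position as its rank.

6, 4, 3, 1, 2, 5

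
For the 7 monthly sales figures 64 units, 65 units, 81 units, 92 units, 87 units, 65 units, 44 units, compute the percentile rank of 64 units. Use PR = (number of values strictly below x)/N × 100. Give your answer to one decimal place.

14.3

N = 7.
Strictly below 64: 1. Equal to 64: 1.
PR = 1/7 × 100 = 14.3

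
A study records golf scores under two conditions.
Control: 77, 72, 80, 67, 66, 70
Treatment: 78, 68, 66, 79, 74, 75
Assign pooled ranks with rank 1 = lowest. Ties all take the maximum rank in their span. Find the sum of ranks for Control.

Sorted (ascending): 66, 66, 67, 68, 70, 72, 74, 75, 77, 78, 79, 80
The 2 values of 66 occupy positions 1–2 → each gets rank 2.
Control values → pooled ranks: 77→9, 72→6, 80→12, 67→3, 66→2, 70→5
Rank sum = 9 + 6 + 12 + 3 + 2 + 5 = 37

37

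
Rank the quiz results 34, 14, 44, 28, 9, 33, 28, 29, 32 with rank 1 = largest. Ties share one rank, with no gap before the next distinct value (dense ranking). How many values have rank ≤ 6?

Sorted (descending): 44, 34, 33, 32, 29, 28, 28, 14, 9
The 2 values of 28 share dense rank 6.
Remaining distinct values take the next consecutive integers.
Ranks ≤ 6: {1, 2, 3, 4, 5, 6, 6} → 7 values.

7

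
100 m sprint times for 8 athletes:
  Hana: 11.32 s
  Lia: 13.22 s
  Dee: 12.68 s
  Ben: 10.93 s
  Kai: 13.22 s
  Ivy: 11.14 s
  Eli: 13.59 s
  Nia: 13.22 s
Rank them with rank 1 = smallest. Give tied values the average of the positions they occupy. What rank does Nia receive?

Sorted (ascending): 10.93, 11.14, 11.32, 12.68, 13.22, 13.22, 13.22, 13.59
The 3 values of 13.22 occupy positions 5–7 → average rank 6.
Nia has value 13.22 s → rank 6.

6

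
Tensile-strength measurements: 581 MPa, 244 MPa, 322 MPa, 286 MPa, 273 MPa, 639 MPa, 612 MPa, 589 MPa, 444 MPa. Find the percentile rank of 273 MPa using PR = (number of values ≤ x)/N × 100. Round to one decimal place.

22.2

N = 9.
Strictly below 273: 1. Equal to 273: 1.
PR = 2/9 × 100 = 22.2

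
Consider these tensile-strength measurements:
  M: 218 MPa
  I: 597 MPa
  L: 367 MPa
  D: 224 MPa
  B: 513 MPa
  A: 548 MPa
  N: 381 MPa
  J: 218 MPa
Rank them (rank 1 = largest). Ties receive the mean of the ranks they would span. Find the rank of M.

7.5

Sorted (descending): 597, 548, 513, 381, 367, 224, 218, 218
The 2 values of 218 occupy positions 7–8 → average rank (7+8)/2 = 7.5.
M has value 218 MPa → rank 7.5.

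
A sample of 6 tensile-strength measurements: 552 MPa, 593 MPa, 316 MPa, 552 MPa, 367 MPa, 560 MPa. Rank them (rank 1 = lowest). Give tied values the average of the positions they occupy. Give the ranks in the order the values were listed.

Sorted (ascending): 316, 367, 552, 552, 560, 593
The 2 values of 552 occupy positions 3–4 → average rank (3+4)/2 = 3.5.

3.5, 6, 1, 3.5, 2, 5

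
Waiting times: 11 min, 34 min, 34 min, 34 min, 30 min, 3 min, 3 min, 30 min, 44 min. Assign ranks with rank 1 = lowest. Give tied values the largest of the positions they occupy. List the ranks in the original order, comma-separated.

3, 8, 8, 8, 5, 2, 2, 5, 9

Sorted (ascending): 3, 3, 11, 30, 30, 34, 34, 34, 44
The 2 values of 3 occupy positions 1–2 → each gets rank 2.
The 2 values of 30 occupy positions 4–5 → each gets rank 5.
The 3 values of 34 occupy positions 6–8 → each gets rank 8.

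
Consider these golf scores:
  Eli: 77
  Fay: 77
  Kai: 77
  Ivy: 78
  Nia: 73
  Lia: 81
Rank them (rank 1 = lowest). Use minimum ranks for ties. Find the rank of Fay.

2

Sorted (ascending): 73, 77, 77, 77, 78, 81
The 3 values of 77 occupy positions 2–4 → each gets rank 2.
Fay has value 77 → rank 2.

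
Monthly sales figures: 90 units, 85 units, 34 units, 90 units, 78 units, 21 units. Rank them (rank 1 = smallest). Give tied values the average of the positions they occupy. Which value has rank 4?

85

Sorted (ascending): 21, 34, 78, 85, 90, 90
The 2 values of 90 occupy positions 5–6 → average rank (5+6)/2 = 5.5.
Rank 4 → value 85.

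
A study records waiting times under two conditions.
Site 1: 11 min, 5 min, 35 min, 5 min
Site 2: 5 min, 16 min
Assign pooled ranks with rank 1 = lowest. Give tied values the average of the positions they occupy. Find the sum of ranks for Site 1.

Sorted (ascending): 5, 5, 5, 11, 16, 35
The 3 values of 5 occupy positions 1–3 → average rank 2.
Site 1 values → pooled ranks: 11→4, 5→2, 35→6, 5→2
Rank sum = 4 + 2 + 6 + 2 = 14

14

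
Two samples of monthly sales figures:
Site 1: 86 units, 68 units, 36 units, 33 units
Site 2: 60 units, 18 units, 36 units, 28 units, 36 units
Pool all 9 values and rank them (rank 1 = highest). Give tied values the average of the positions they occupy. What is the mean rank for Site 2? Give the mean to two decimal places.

Sorted (descending): 86, 68, 60, 36, 36, 36, 33, 28, 18
The 3 values of 36 occupy positions 4–6 → average rank 5.
Site 2 values → pooled ranks: 60→3, 18→9, 36→5, 28→8, 36→5
Mean rank = (3 + 9 + 5 + 8 + 5) / 5 = 6.00

6.00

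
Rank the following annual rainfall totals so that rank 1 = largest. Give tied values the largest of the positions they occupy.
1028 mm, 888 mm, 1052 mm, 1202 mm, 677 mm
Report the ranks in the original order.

Sorted (descending): 1202, 1052, 1028, 888, 677
No ties — each value takes its position as its rank.

3, 4, 2, 1, 5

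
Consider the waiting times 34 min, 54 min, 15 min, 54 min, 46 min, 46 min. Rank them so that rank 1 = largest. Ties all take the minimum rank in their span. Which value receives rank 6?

15

Sorted (descending): 54, 54, 46, 46, 34, 15
The 2 values of 54 occupy positions 1–2 → each gets rank 1.
The 2 values of 46 occupy positions 3–4 → each gets rank 3.
Rank 6 → value 15.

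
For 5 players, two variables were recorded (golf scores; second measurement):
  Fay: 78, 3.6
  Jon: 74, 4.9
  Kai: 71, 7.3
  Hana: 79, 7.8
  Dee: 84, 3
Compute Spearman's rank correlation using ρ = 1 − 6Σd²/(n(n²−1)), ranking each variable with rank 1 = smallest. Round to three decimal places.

Ranks of variable 1: 3, 2, 1, 4, 5
Ranks of variable 2: 2, 3, 4, 5, 1
d = r₁ − r₂: 1, -1, -3, -1, 4
d²: 1, 1, 9, 1, 16; Σd² = 28
ρ = 1 − 6·28/(5·24) = 1 − 168/120 = -0.400

-0.400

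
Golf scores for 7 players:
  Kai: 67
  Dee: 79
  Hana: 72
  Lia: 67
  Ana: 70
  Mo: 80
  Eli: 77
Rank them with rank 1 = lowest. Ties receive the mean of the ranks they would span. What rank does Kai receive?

1.5

Sorted (ascending): 67, 67, 70, 72, 77, 79, 80
The 2 values of 67 occupy positions 1–2 → average rank (1+2)/2 = 1.5.
Kai has value 67 → rank 1.5.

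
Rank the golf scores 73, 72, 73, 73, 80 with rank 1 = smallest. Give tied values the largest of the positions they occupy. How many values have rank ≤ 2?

Sorted (ascending): 72, 73, 73, 73, 80
The 3 values of 73 occupy positions 2–4 → each gets rank 4.
Ranks ≤ 2: {1} → 1 value.

1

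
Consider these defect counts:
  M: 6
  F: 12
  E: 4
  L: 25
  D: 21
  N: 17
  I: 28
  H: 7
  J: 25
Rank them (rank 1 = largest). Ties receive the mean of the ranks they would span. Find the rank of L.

2.5

Sorted (descending): 28, 25, 25, 21, 17, 12, 7, 6, 4
The 2 values of 25 occupy positions 2–3 → average rank (2+3)/2 = 2.5.
L has value 25 → rank 2.5.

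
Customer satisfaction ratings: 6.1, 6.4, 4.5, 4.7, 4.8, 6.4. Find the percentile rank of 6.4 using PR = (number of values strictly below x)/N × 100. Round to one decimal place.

N = 6.
Strictly below 6.4: 4. Equal to 6.4: 2.
PR = 4/6 × 100 = 66.7

66.7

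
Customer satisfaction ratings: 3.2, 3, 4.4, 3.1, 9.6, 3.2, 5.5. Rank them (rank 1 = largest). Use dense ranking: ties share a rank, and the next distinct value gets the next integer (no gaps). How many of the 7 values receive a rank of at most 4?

Sorted (descending): 9.6, 5.5, 4.4, 3.2, 3.2, 3.1, 3
The 2 values of 3.2 share dense rank 4.
Remaining distinct values take the next consecutive integers.
Ranks ≤ 4: {1, 2, 3, 4, 4} → 5 values.

5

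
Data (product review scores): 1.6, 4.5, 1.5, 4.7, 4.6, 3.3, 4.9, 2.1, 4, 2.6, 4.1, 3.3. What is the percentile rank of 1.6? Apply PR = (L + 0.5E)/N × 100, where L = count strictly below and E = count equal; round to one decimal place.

12.5

N = 12.
Strictly below 1.6: 1. Equal to 1.6: 1.
PR = (1 + 0.5·1)/12 × 100 = 12.5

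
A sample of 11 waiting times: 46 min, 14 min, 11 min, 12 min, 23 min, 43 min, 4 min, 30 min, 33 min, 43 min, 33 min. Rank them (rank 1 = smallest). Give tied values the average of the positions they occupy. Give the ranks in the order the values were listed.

Sorted (ascending): 4, 11, 12, 14, 23, 30, 33, 33, 43, 43, 46
The 2 values of 33 occupy positions 7–8 → average rank (7+8)/2 = 7.5.
The 2 values of 43 occupy positions 9–10 → average rank (9+10)/2 = 9.5.

11, 4, 2, 3, 5, 9.5, 1, 6, 7.5, 9.5, 7.5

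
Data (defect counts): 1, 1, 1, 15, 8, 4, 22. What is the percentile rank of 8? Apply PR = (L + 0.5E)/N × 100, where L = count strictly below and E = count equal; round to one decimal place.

64.3

N = 7.
Strictly below 8: 4. Equal to 8: 1.
PR = (4 + 0.5·1)/7 × 100 = 64.3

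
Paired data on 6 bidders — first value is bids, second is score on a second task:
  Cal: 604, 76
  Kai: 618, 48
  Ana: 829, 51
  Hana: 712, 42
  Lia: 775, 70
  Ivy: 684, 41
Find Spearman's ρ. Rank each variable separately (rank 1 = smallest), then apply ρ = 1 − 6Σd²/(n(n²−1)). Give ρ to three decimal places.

-0.086

Ranks of variable 1: 1, 2, 6, 4, 5, 3
Ranks of variable 2: 6, 3, 4, 2, 5, 1
d = r₁ − r₂: -5, -1, 2, 2, 0, 2
d²: 25, 1, 4, 4, 0, 4; Σd² = 38
ρ = 1 − 6·38/(6·35) = 1 − 228/210 = -0.086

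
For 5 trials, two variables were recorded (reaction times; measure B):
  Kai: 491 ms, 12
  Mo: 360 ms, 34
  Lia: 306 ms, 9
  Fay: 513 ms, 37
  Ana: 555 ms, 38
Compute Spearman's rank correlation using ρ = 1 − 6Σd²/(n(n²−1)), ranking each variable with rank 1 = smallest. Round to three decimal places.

0.900

Ranks of variable 1: 3, 2, 1, 4, 5
Ranks of variable 2: 2, 3, 1, 4, 5
d = r₁ − r₂: 1, -1, 0, 0, 0
d²: 1, 1, 0, 0, 0; Σd² = 2
ρ = 1 − 6·2/(5·24) = 1 − 12/120 = 0.900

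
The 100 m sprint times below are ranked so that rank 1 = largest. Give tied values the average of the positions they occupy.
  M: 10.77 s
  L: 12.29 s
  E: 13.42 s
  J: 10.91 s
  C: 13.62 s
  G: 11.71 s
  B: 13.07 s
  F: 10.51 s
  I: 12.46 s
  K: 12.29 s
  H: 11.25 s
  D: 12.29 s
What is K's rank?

Sorted (descending): 13.62, 13.42, 13.07, 12.46, 12.29, 12.29, 12.29, 11.71, 11.25, 10.91, 10.77, 10.51
The 3 values of 12.29 occupy positions 5–7 → average rank 6.
K has value 12.29 s → rank 6.

6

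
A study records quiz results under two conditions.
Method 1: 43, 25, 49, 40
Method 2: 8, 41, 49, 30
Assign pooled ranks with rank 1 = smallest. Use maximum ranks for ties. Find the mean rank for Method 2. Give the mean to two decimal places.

4.25

Sorted (ascending): 8, 25, 30, 40, 41, 43, 49, 49
The 2 values of 49 occupy positions 7–8 → each gets rank 8.
Method 2 values → pooled ranks: 8→1, 41→5, 49→8, 30→3
Mean rank = (1 + 5 + 8 + 3) / 4 = 4.25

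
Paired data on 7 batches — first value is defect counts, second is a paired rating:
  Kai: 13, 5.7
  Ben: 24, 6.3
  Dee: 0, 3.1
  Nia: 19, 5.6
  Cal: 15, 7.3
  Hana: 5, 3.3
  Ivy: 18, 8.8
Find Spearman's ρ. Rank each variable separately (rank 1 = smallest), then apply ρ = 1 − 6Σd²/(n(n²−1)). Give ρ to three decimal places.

Ranks of variable 1: 3, 7, 1, 6, 4, 2, 5
Ranks of variable 2: 4, 5, 1, 3, 6, 2, 7
d = r₁ − r₂: -1, 2, 0, 3, -2, 0, -2
d²: 1, 4, 0, 9, 4, 0, 4; Σd² = 22
ρ = 1 − 6·22/(7·48) = 1 − 132/336 = 0.607

0.607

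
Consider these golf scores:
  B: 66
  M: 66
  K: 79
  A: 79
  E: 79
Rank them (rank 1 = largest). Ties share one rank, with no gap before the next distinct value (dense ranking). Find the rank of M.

2

Sorted (descending): 79, 79, 79, 66, 66
The 3 values of 79 share dense rank 1.
The 2 values of 66 share dense rank 2.
M has value 66 → rank 2.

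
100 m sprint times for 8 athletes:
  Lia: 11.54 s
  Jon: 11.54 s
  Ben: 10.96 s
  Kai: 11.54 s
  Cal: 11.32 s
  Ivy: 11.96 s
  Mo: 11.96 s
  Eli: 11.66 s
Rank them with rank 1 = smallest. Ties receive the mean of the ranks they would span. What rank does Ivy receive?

Sorted (ascending): 10.96, 11.32, 11.54, 11.54, 11.54, 11.66, 11.96, 11.96
The 3 values of 11.54 occupy positions 3–5 → average rank 4.
The 2 values of 11.96 occupy positions 7–8 → average rank (7+8)/2 = 7.5.
Ivy has value 11.96 s → rank 7.5.

7.5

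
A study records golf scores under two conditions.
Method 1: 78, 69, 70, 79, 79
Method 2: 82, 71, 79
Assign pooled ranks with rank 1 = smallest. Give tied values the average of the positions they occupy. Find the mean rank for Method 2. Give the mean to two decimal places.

5.67

Sorted (ascending): 69, 70, 71, 78, 79, 79, 79, 82
The 3 values of 79 occupy positions 5–7 → average rank 6.
Method 2 values → pooled ranks: 82→8, 71→3, 79→6
Mean rank = (8 + 3 + 6) / 3 = 5.67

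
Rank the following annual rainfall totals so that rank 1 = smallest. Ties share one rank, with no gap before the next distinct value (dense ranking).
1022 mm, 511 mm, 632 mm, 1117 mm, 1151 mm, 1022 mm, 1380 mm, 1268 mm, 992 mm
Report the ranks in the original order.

4, 1, 2, 5, 6, 4, 8, 7, 3

Sorted (ascending): 511, 632, 992, 1022, 1022, 1117, 1151, 1268, 1380
The 2 values of 1022 share dense rank 4.
Remaining distinct values take the next consecutive integers.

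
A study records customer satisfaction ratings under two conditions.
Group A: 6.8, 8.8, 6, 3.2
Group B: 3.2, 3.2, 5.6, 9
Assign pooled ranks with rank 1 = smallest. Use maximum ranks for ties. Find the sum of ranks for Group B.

Sorted (ascending): 3.2, 3.2, 3.2, 5.6, 6, 6.8, 8.8, 9
The 3 values of 3.2 occupy positions 1–3 → each gets rank 3.
Group B values → pooled ranks: 3.2→3, 3.2→3, 5.6→4, 9→8
Rank sum = 3 + 3 + 4 + 8 = 18

18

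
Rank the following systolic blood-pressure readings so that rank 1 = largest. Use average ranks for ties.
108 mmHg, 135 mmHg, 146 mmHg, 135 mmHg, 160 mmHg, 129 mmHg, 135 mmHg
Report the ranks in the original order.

Sorted (descending): 160, 146, 135, 135, 135, 129, 108
The 3 values of 135 occupy positions 3–5 → average rank 4.

7, 4, 2, 4, 1, 6, 4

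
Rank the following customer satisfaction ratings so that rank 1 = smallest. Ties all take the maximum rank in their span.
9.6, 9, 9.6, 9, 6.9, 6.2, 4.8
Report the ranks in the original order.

7, 5, 7, 5, 3, 2, 1

Sorted (ascending): 4.8, 6.2, 6.9, 9, 9, 9.6, 9.6
The 2 values of 9 occupy positions 4–5 → each gets rank 5.
The 2 values of 9.6 occupy positions 6–7 → each gets rank 7.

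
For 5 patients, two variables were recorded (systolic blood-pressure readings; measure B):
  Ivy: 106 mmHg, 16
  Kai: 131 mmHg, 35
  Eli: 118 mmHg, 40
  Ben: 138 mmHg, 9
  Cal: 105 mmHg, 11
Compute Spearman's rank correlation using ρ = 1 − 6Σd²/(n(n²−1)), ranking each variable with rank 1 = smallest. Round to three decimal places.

-0.100

Ranks of variable 1: 2, 4, 3, 5, 1
Ranks of variable 2: 3, 4, 5, 1, 2
d = r₁ − r₂: -1, 0, -2, 4, -1
d²: 1, 0, 4, 16, 1; Σd² = 22
ρ = 1 − 6·22/(5·24) = 1 − 132/120 = -0.100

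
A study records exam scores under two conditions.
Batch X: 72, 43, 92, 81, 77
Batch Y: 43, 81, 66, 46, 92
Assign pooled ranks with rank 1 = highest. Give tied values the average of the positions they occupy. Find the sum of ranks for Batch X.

25.5

Sorted (descending): 92, 92, 81, 81, 77, 72, 66, 46, 43, 43
The 2 values of 92 occupy positions 1–2 → average rank (1+2)/2 = 1.5.
The 2 values of 81 occupy positions 3–4 → average rank (3+4)/2 = 3.5.
The 2 values of 43 occupy positions 9–10 → average rank (9+10)/2 = 9.5.
Batch X values → pooled ranks: 72→6, 43→9.5, 92→1.5, 81→3.5, 77→5
Rank sum = 6 + 9.5 + 1.5 + 3.5 + 5 = 25.5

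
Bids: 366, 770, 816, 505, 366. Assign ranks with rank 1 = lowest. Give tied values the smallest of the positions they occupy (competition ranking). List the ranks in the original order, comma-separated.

1, 4, 5, 3, 1

Sorted (ascending): 366, 366, 505, 770, 816
The 2 values of 366 occupy positions 1–2 → each gets rank 1.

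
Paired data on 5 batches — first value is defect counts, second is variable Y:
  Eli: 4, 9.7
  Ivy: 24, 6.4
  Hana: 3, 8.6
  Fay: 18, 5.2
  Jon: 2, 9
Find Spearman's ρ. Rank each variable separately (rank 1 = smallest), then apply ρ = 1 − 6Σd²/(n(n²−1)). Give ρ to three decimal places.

Ranks of variable 1: 3, 5, 2, 4, 1
Ranks of variable 2: 5, 2, 3, 1, 4
d = r₁ − r₂: -2, 3, -1, 3, -3
d²: 4, 9, 1, 9, 9; Σd² = 32
ρ = 1 − 6·32/(5·24) = 1 − 192/120 = -0.600

-0.600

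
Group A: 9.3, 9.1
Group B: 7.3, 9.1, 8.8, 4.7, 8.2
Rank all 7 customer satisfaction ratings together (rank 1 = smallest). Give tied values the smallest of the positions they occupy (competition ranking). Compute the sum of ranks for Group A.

12

Sorted (ascending): 4.7, 7.3, 8.2, 8.8, 9.1, 9.1, 9.3
The 2 values of 9.1 occupy positions 5–6 → each gets rank 5.
Group A values → pooled ranks: 9.3→7, 9.1→5
Rank sum = 7 + 5 = 12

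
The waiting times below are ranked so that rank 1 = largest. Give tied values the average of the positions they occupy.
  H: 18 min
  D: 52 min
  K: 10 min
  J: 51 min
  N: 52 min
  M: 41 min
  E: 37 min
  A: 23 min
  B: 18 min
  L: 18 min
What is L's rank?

Sorted (descending): 52, 52, 51, 41, 37, 23, 18, 18, 18, 10
The 2 values of 52 occupy positions 1–2 → average rank (1+2)/2 = 1.5.
The 3 values of 18 occupy positions 7–9 → average rank 8.
L has value 18 min → rank 8.

8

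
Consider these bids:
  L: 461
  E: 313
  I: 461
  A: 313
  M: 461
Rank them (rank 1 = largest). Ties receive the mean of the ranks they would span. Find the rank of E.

4.5

Sorted (descending): 461, 461, 461, 313, 313
The 3 values of 461 occupy positions 1–3 → average rank 2.
The 2 values of 313 occupy positions 4–5 → average rank (4+5)/2 = 4.5.
E has value 313 → rank 4.5.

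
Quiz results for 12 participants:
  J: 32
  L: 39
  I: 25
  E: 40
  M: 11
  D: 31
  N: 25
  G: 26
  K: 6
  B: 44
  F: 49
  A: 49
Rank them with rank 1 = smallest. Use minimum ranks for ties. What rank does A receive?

11

Sorted (ascending): 6, 11, 25, 25, 26, 31, 32, 39, 40, 44, 49, 49
The 2 values of 25 occupy positions 3–4 → each gets rank 3.
The 2 values of 49 occupy positions 11–12 → each gets rank 11.
A has value 49 → rank 11.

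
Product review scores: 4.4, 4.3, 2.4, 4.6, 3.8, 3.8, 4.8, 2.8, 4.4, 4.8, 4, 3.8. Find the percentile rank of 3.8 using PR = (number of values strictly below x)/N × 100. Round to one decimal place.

N = 12.
Strictly below 3.8: 2. Equal to 3.8: 3.
PR = 2/12 × 100 = 16.7

16.7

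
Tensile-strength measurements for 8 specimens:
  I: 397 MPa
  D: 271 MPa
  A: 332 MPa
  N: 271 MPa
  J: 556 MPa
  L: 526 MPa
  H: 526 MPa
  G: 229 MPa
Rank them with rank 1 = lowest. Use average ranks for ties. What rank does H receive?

6.5

Sorted (ascending): 229, 271, 271, 332, 397, 526, 526, 556
The 2 values of 271 occupy positions 2–3 → average rank (2+3)/2 = 2.5.
The 2 values of 526 occupy positions 6–7 → average rank (6+7)/2 = 6.5.
H has value 526 MPa → rank 6.5.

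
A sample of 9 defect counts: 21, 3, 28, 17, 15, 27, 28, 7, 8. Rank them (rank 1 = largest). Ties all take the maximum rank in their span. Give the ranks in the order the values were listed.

4, 9, 2, 5, 6, 3, 2, 8, 7

Sorted (descending): 28, 28, 27, 21, 17, 15, 8, 7, 3
The 2 values of 28 occupy positions 1–2 → each gets rank 2.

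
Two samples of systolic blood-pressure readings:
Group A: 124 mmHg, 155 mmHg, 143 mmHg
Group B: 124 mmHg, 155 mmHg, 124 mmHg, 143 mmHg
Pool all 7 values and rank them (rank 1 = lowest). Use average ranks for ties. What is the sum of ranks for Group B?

15

Sorted (ascending): 124, 124, 124, 143, 143, 155, 155
The 3 values of 124 occupy positions 1–3 → average rank 2.
The 2 values of 143 occupy positions 4–5 → average rank (4+5)/2 = 4.5.
The 2 values of 155 occupy positions 6–7 → average rank (6+7)/2 = 6.5.
Group B values → pooled ranks: 124→2, 155→6.5, 124→2, 143→4.5
Rank sum = 2 + 6.5 + 2 + 4.5 = 15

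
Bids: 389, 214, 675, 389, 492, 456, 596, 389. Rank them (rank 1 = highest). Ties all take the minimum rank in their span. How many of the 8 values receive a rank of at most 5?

Sorted (descending): 675, 596, 492, 456, 389, 389, 389, 214
The 3 values of 389 occupy positions 5–7 → each gets rank 5.
Ranks ≤ 5: {1, 2, 3, 4, 5, 5, 5} → 7 values.

7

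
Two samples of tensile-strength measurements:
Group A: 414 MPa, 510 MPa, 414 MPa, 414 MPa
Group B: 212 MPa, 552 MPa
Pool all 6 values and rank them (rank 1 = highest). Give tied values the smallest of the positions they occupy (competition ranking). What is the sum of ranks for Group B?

7

Sorted (descending): 552, 510, 414, 414, 414, 212
The 3 values of 414 occupy positions 3–5 → each gets rank 3.
Group B values → pooled ranks: 212→6, 552→1
Rank sum = 6 + 1 = 7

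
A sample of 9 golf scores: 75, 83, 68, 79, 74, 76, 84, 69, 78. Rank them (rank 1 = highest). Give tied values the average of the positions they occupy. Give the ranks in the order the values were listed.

Sorted (descending): 84, 83, 79, 78, 76, 75, 74, 69, 68
No ties — each value takes its position as its rank.

6, 2, 9, 3, 7, 5, 1, 8, 4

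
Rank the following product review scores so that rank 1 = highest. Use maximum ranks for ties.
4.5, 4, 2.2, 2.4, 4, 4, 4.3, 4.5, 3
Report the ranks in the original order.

Sorted (descending): 4.5, 4.5, 4.3, 4, 4, 4, 3, 2.4, 2.2
The 2 values of 4.5 occupy positions 1–2 → each gets rank 2.
The 3 values of 4 occupy positions 4–6 → each gets rank 6.

2, 6, 9, 8, 6, 6, 3, 2, 7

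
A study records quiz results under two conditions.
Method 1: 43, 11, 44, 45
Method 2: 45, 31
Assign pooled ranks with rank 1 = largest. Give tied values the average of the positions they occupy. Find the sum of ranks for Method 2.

6.5

Sorted (descending): 45, 45, 44, 43, 31, 11
The 2 values of 45 occupy positions 1–2 → average rank (1+2)/2 = 1.5.
Method 2 values → pooled ranks: 45→1.5, 31→5
Rank sum = 1.5 + 5 = 6.5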